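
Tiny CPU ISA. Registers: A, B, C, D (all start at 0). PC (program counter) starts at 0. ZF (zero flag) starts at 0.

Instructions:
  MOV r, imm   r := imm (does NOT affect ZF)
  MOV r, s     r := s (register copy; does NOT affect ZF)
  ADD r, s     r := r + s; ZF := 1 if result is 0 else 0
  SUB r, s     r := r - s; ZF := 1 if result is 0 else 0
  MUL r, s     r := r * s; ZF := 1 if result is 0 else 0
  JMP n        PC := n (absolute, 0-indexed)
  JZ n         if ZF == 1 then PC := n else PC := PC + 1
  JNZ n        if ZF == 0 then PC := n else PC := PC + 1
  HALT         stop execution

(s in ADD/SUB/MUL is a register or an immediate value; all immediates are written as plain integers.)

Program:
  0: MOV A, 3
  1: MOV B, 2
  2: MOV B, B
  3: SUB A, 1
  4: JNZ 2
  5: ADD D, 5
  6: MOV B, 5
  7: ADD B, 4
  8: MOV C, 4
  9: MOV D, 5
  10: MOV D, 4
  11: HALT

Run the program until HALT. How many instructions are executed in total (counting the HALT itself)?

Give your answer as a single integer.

Step 1: PC=0 exec 'MOV A, 3'. After: A=3 B=0 C=0 D=0 ZF=0 PC=1
Step 2: PC=1 exec 'MOV B, 2'. After: A=3 B=2 C=0 D=0 ZF=0 PC=2
Step 3: PC=2 exec 'MOV B, B'. After: A=3 B=2 C=0 D=0 ZF=0 PC=3
Step 4: PC=3 exec 'SUB A, 1'. After: A=2 B=2 C=0 D=0 ZF=0 PC=4
Step 5: PC=4 exec 'JNZ 2'. After: A=2 B=2 C=0 D=0 ZF=0 PC=2
Step 6: PC=2 exec 'MOV B, B'. After: A=2 B=2 C=0 D=0 ZF=0 PC=3
Step 7: PC=3 exec 'SUB A, 1'. After: A=1 B=2 C=0 D=0 ZF=0 PC=4
Step 8: PC=4 exec 'JNZ 2'. After: A=1 B=2 C=0 D=0 ZF=0 PC=2
Step 9: PC=2 exec 'MOV B, B'. After: A=1 B=2 C=0 D=0 ZF=0 PC=3
Step 10: PC=3 exec 'SUB A, 1'. After: A=0 B=2 C=0 D=0 ZF=1 PC=4
Step 11: PC=4 exec 'JNZ 2'. After: A=0 B=2 C=0 D=0 ZF=1 PC=5
Step 12: PC=5 exec 'ADD D, 5'. After: A=0 B=2 C=0 D=5 ZF=0 PC=6
Step 13: PC=6 exec 'MOV B, 5'. After: A=0 B=5 C=0 D=5 ZF=0 PC=7
Step 14: PC=7 exec 'ADD B, 4'. After: A=0 B=9 C=0 D=5 ZF=0 PC=8
Step 15: PC=8 exec 'MOV C, 4'. After: A=0 B=9 C=4 D=5 ZF=0 PC=9
Step 16: PC=9 exec 'MOV D, 5'. After: A=0 B=9 C=4 D=5 ZF=0 PC=10
Step 17: PC=10 exec 'MOV D, 4'. After: A=0 B=9 C=4 D=4 ZF=0 PC=11
Step 18: PC=11 exec 'HALT'. After: A=0 B=9 C=4 D=4 ZF=0 PC=11 HALTED
Total instructions executed: 18

Answer: 18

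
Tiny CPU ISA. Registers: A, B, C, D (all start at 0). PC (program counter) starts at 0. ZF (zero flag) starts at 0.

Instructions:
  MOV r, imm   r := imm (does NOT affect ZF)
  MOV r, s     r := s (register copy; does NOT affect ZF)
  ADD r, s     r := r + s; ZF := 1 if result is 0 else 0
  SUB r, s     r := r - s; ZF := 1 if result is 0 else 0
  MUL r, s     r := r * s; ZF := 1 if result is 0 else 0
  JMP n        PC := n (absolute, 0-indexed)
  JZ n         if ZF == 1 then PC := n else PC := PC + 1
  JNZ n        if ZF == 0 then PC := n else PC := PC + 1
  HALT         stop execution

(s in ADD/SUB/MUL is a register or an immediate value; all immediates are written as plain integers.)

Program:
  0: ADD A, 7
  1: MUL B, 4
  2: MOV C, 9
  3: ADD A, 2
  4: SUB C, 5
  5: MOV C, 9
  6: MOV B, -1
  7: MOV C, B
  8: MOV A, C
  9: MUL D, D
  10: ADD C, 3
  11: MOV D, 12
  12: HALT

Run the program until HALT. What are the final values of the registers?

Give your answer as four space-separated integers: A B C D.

Step 1: PC=0 exec 'ADD A, 7'. After: A=7 B=0 C=0 D=0 ZF=0 PC=1
Step 2: PC=1 exec 'MUL B, 4'. After: A=7 B=0 C=0 D=0 ZF=1 PC=2
Step 3: PC=2 exec 'MOV C, 9'. After: A=7 B=0 C=9 D=0 ZF=1 PC=3
Step 4: PC=3 exec 'ADD A, 2'. After: A=9 B=0 C=9 D=0 ZF=0 PC=4
Step 5: PC=4 exec 'SUB C, 5'. After: A=9 B=0 C=4 D=0 ZF=0 PC=5
Step 6: PC=5 exec 'MOV C, 9'. After: A=9 B=0 C=9 D=0 ZF=0 PC=6
Step 7: PC=6 exec 'MOV B, -1'. After: A=9 B=-1 C=9 D=0 ZF=0 PC=7
Step 8: PC=7 exec 'MOV C, B'. After: A=9 B=-1 C=-1 D=0 ZF=0 PC=8
Step 9: PC=8 exec 'MOV A, C'. After: A=-1 B=-1 C=-1 D=0 ZF=0 PC=9
Step 10: PC=9 exec 'MUL D, D'. After: A=-1 B=-1 C=-1 D=0 ZF=1 PC=10
Step 11: PC=10 exec 'ADD C, 3'. After: A=-1 B=-1 C=2 D=0 ZF=0 PC=11
Step 12: PC=11 exec 'MOV D, 12'. After: A=-1 B=-1 C=2 D=12 ZF=0 PC=12
Step 13: PC=12 exec 'HALT'. After: A=-1 B=-1 C=2 D=12 ZF=0 PC=12 HALTED

Answer: -1 -1 2 12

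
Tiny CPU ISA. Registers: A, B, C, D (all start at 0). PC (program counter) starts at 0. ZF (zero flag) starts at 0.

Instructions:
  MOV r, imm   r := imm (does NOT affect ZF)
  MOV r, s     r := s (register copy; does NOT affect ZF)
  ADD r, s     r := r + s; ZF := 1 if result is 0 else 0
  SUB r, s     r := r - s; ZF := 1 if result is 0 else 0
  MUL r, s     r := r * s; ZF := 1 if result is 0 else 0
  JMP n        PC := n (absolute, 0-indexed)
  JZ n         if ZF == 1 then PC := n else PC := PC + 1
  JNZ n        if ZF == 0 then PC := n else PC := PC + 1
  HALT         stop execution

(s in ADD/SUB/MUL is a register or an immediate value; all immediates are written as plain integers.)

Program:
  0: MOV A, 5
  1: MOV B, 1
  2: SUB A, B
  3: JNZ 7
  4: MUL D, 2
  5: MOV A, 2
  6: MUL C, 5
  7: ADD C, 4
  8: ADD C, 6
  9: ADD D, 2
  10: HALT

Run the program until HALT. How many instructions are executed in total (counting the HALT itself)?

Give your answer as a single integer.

Step 1: PC=0 exec 'MOV A, 5'. After: A=5 B=0 C=0 D=0 ZF=0 PC=1
Step 2: PC=1 exec 'MOV B, 1'. After: A=5 B=1 C=0 D=0 ZF=0 PC=2
Step 3: PC=2 exec 'SUB A, B'. After: A=4 B=1 C=0 D=0 ZF=0 PC=3
Step 4: PC=3 exec 'JNZ 7'. After: A=4 B=1 C=0 D=0 ZF=0 PC=7
Step 5: PC=7 exec 'ADD C, 4'. After: A=4 B=1 C=4 D=0 ZF=0 PC=8
Step 6: PC=8 exec 'ADD C, 6'. After: A=4 B=1 C=10 D=0 ZF=0 PC=9
Step 7: PC=9 exec 'ADD D, 2'. After: A=4 B=1 C=10 D=2 ZF=0 PC=10
Step 8: PC=10 exec 'HALT'. After: A=4 B=1 C=10 D=2 ZF=0 PC=10 HALTED
Total instructions executed: 8

Answer: 8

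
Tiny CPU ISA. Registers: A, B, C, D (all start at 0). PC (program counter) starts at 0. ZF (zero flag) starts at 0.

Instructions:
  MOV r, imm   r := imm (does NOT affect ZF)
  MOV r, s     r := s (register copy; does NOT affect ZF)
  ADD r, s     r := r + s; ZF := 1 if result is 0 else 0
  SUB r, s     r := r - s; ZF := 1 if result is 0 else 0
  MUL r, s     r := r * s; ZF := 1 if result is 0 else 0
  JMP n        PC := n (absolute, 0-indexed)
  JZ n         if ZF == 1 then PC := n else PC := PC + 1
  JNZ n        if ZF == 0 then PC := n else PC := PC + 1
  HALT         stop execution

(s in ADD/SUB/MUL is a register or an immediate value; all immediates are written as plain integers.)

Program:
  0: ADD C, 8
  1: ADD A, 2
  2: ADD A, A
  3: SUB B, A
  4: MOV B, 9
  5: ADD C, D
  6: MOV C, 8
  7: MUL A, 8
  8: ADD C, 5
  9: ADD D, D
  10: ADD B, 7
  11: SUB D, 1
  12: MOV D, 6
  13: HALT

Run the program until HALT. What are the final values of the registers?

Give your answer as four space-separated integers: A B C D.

Step 1: PC=0 exec 'ADD C, 8'. After: A=0 B=0 C=8 D=0 ZF=0 PC=1
Step 2: PC=1 exec 'ADD A, 2'. After: A=2 B=0 C=8 D=0 ZF=0 PC=2
Step 3: PC=2 exec 'ADD A, A'. After: A=4 B=0 C=8 D=0 ZF=0 PC=3
Step 4: PC=3 exec 'SUB B, A'. After: A=4 B=-4 C=8 D=0 ZF=0 PC=4
Step 5: PC=4 exec 'MOV B, 9'. After: A=4 B=9 C=8 D=0 ZF=0 PC=5
Step 6: PC=5 exec 'ADD C, D'. After: A=4 B=9 C=8 D=0 ZF=0 PC=6
Step 7: PC=6 exec 'MOV C, 8'. After: A=4 B=9 C=8 D=0 ZF=0 PC=7
Step 8: PC=7 exec 'MUL A, 8'. After: A=32 B=9 C=8 D=0 ZF=0 PC=8
Step 9: PC=8 exec 'ADD C, 5'. After: A=32 B=9 C=13 D=0 ZF=0 PC=9
Step 10: PC=9 exec 'ADD D, D'. After: A=32 B=9 C=13 D=0 ZF=1 PC=10
Step 11: PC=10 exec 'ADD B, 7'. After: A=32 B=16 C=13 D=0 ZF=0 PC=11
Step 12: PC=11 exec 'SUB D, 1'. After: A=32 B=16 C=13 D=-1 ZF=0 PC=12
Step 13: PC=12 exec 'MOV D, 6'. After: A=32 B=16 C=13 D=6 ZF=0 PC=13
Step 14: PC=13 exec 'HALT'. After: A=32 B=16 C=13 D=6 ZF=0 PC=13 HALTED

Answer: 32 16 13 6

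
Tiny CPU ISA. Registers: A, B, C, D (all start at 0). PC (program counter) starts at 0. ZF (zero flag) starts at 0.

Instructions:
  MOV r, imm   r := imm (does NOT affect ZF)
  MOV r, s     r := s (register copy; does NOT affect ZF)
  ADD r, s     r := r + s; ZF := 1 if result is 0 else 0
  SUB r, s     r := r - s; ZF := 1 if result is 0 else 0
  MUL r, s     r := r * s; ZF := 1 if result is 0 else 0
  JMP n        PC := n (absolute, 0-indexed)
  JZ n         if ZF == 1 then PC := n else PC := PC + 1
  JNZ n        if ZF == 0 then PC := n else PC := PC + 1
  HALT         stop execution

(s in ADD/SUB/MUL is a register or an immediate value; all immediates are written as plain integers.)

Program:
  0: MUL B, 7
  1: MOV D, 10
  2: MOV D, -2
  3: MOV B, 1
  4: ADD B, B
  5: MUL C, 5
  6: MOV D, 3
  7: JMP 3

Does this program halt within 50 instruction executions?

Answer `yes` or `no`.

Answer: no

Derivation:
Step 1: PC=0 exec 'MUL B, 7'. After: A=0 B=0 C=0 D=0 ZF=1 PC=1
Step 2: PC=1 exec 'MOV D, 10'. After: A=0 B=0 C=0 D=10 ZF=1 PC=2
Step 3: PC=2 exec 'MOV D, -2'. After: A=0 B=0 C=0 D=-2 ZF=1 PC=3
Step 4: PC=3 exec 'MOV B, 1'. After: A=0 B=1 C=0 D=-2 ZF=1 PC=4
Step 5: PC=4 exec 'ADD B, B'. After: A=0 B=2 C=0 D=-2 ZF=0 PC=5
Step 6: PC=5 exec 'MUL C, 5'. After: A=0 B=2 C=0 D=-2 ZF=1 PC=6
Step 7: PC=6 exec 'MOV D, 3'. After: A=0 B=2 C=0 D=3 ZF=1 PC=7
Step 8: PC=7 exec 'JMP 3'. After: A=0 B=2 C=0 D=3 ZF=1 PC=3
Step 9: PC=3 exec 'MOV B, 1'. After: A=0 B=1 C=0 D=3 ZF=1 PC=4
Step 10: PC=4 exec 'ADD B, B'. After: A=0 B=2 C=0 D=3 ZF=0 PC=5
Step 11: PC=5 exec 'MUL C, 5'. After: A=0 B=2 C=0 D=3 ZF=1 PC=6
Step 12: PC=6 exec 'MOV D, 3'. After: A=0 B=2 C=0 D=3 ZF=1 PC=7
State after step 12 equals state after step 7: the program is in a cycle of length 5 and will never halt.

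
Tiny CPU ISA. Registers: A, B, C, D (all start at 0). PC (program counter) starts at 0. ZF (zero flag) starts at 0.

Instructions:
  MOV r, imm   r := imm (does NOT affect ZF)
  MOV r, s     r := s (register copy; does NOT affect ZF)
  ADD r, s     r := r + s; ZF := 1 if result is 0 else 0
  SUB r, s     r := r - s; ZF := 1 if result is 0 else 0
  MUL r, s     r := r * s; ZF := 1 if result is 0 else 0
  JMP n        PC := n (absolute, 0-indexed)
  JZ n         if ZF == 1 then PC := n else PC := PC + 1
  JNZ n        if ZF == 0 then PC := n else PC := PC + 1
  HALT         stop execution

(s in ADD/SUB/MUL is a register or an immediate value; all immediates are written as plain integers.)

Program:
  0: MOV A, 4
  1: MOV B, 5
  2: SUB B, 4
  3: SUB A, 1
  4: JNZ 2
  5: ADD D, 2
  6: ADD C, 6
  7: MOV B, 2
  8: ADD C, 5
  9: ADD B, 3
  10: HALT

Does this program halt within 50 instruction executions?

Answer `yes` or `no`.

Step 1: PC=0 exec 'MOV A, 4'. After: A=4 B=0 C=0 D=0 ZF=0 PC=1
Step 2: PC=1 exec 'MOV B, 5'. After: A=4 B=5 C=0 D=0 ZF=0 PC=2
Step 3: PC=2 exec 'SUB B, 4'. After: A=4 B=1 C=0 D=0 ZF=0 PC=3
Step 4: PC=3 exec 'SUB A, 1'. After: A=3 B=1 C=0 D=0 ZF=0 PC=4
Step 5: PC=4 exec 'JNZ 2'. After: A=3 B=1 C=0 D=0 ZF=0 PC=2
Step 6: PC=2 exec 'SUB B, 4'. After: A=3 B=-3 C=0 D=0 ZF=0 PC=3
Step 7: PC=3 exec 'SUB A, 1'. After: A=2 B=-3 C=0 D=0 ZF=0 PC=4
Step 8: PC=4 exec 'JNZ 2'. After: A=2 B=-3 C=0 D=0 ZF=0 PC=2
Step 9: PC=2 exec 'SUB B, 4'. After: A=2 B=-7 C=0 D=0 ZF=0 PC=3
Step 10: PC=3 exec 'SUB A, 1'. After: A=1 B=-7 C=0 D=0 ZF=0 PC=4
Step 11: PC=4 exec 'JNZ 2'. After: A=1 B=-7 C=0 D=0 ZF=0 PC=2
Step 12: PC=2 exec 'SUB B, 4'. After: A=1 B=-11 C=0 D=0 ZF=0 PC=3
Step 13: PC=3 exec 'SUB A, 1'. After: A=0 B=-11 C=0 D=0 ZF=1 PC=4
Step 14: PC=4 exec 'JNZ 2'. After: A=0 B=-11 C=0 D=0 ZF=1 PC=5
Step 15: PC=5 exec 'ADD D, 2'. After: A=0 B=-11 C=0 D=2 ZF=0 PC=6
Step 16: PC=6 exec 'ADD C, 6'. After: A=0 B=-11 C=6 D=2 ZF=0 PC=7
Step 17: PC=7 exec 'MOV B, 2'. After: A=0 B=2 C=6 D=2 ZF=0 PC=8
Step 18: PC=8 exec 'ADD C, 5'. After: A=0 B=2 C=11 D=2 ZF=0 PC=9
Step 19: PC=9 exec 'ADD B, 3'. After: A=0 B=5 C=11 D=2 ZF=0 PC=10
Step 20: PC=10 exec 'HALT'. After: A=0 B=5 C=11 D=2 ZF=0 PC=10 HALTED

Answer: yes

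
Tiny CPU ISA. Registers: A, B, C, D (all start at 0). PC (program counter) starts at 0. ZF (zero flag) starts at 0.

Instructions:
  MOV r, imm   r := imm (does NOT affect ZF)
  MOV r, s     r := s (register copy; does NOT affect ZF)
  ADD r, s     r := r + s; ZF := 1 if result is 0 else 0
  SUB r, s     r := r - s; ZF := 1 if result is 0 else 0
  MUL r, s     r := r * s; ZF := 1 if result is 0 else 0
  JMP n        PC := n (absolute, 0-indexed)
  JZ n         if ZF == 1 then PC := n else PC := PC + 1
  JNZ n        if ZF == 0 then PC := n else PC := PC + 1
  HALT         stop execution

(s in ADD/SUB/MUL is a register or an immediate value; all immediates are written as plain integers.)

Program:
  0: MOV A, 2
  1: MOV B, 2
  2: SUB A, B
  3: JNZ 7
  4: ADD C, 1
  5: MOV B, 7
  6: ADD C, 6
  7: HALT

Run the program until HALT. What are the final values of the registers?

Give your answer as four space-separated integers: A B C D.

Step 1: PC=0 exec 'MOV A, 2'. After: A=2 B=0 C=0 D=0 ZF=0 PC=1
Step 2: PC=1 exec 'MOV B, 2'. After: A=2 B=2 C=0 D=0 ZF=0 PC=2
Step 3: PC=2 exec 'SUB A, B'. After: A=0 B=2 C=0 D=0 ZF=1 PC=3
Step 4: PC=3 exec 'JNZ 7'. After: A=0 B=2 C=0 D=0 ZF=1 PC=4
Step 5: PC=4 exec 'ADD C, 1'. After: A=0 B=2 C=1 D=0 ZF=0 PC=5
Step 6: PC=5 exec 'MOV B, 7'. After: A=0 B=7 C=1 D=0 ZF=0 PC=6
Step 7: PC=6 exec 'ADD C, 6'. After: A=0 B=7 C=7 D=0 ZF=0 PC=7
Step 8: PC=7 exec 'HALT'. After: A=0 B=7 C=7 D=0 ZF=0 PC=7 HALTED

Answer: 0 7 7 0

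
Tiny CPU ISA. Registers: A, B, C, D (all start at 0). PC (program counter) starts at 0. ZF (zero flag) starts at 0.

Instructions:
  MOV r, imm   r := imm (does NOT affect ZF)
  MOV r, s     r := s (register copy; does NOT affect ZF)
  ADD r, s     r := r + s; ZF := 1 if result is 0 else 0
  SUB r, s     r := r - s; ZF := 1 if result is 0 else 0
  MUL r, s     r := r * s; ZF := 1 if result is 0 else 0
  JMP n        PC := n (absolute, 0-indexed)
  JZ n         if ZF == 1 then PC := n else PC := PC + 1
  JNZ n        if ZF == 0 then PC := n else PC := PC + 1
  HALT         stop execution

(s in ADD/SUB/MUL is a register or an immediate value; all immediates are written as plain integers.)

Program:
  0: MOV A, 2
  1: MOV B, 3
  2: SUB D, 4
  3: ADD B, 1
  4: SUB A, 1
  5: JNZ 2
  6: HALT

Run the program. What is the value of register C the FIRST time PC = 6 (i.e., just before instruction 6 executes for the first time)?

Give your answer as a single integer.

Step 1: PC=0 exec 'MOV A, 2'. After: A=2 B=0 C=0 D=0 ZF=0 PC=1
Step 2: PC=1 exec 'MOV B, 3'. After: A=2 B=3 C=0 D=0 ZF=0 PC=2
Step 3: PC=2 exec 'SUB D, 4'. After: A=2 B=3 C=0 D=-4 ZF=0 PC=3
Step 4: PC=3 exec 'ADD B, 1'. After: A=2 B=4 C=0 D=-4 ZF=0 PC=4
Step 5: PC=4 exec 'SUB A, 1'. After: A=1 B=4 C=0 D=-4 ZF=0 PC=5
Step 6: PC=5 exec 'JNZ 2'. After: A=1 B=4 C=0 D=-4 ZF=0 PC=2
Step 7: PC=2 exec 'SUB D, 4'. After: A=1 B=4 C=0 D=-8 ZF=0 PC=3
Step 8: PC=3 exec 'ADD B, 1'. After: A=1 B=5 C=0 D=-8 ZF=0 PC=4
Step 9: PC=4 exec 'SUB A, 1'. After: A=0 B=5 C=0 D=-8 ZF=1 PC=5
Step 10: PC=5 exec 'JNZ 2'. After: A=0 B=5 C=0 D=-8 ZF=1 PC=6
First time PC=6: C=0

0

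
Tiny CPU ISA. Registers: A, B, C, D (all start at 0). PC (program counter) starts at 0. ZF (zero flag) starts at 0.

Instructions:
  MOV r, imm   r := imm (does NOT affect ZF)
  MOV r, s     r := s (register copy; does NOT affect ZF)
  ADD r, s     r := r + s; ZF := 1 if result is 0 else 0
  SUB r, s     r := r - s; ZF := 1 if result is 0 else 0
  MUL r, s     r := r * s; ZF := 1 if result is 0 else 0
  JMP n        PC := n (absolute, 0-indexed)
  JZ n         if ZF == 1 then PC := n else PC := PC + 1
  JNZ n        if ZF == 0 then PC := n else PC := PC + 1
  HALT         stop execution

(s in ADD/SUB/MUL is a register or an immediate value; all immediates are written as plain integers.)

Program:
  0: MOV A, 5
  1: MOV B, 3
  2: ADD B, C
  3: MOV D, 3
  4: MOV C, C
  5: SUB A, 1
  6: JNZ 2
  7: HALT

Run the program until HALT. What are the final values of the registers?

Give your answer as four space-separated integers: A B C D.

Answer: 0 3 0 3

Derivation:
Step 1: PC=0 exec 'MOV A, 5'. After: A=5 B=0 C=0 D=0 ZF=0 PC=1
Step 2: PC=1 exec 'MOV B, 3'. After: A=5 B=3 C=0 D=0 ZF=0 PC=2
Step 3: PC=2 exec 'ADD B, C'. After: A=5 B=3 C=0 D=0 ZF=0 PC=3
Step 4: PC=3 exec 'MOV D, 3'. After: A=5 B=3 C=0 D=3 ZF=0 PC=4
Step 5: PC=4 exec 'MOV C, C'. After: A=5 B=3 C=0 D=3 ZF=0 PC=5
Step 6: PC=5 exec 'SUB A, 1'. After: A=4 B=3 C=0 D=3 ZF=0 PC=6
Step 7: PC=6 exec 'JNZ 2'. After: A=4 B=3 C=0 D=3 ZF=0 PC=2
Step 8: PC=2 exec 'ADD B, C'. After: A=4 B=3 C=0 D=3 ZF=0 PC=3
Step 9: PC=3 exec 'MOV D, 3'. After: A=4 B=3 C=0 D=3 ZF=0 PC=4
Step 10: PC=4 exec 'MOV C, C'. After: A=4 B=3 C=0 D=3 ZF=0 PC=5
Step 11: PC=5 exec 'SUB A, 1'. After: A=3 B=3 C=0 D=3 ZF=0 PC=6
Step 12: PC=6 exec 'JNZ 2'. After: A=3 B=3 C=0 D=3 ZF=0 PC=2
Step 13: PC=2 exec 'ADD B, C'. After: A=3 B=3 C=0 D=3 ZF=0 PC=3
Step 14: PC=3 exec 'MOV D, 3'. After: A=3 B=3 C=0 D=3 ZF=0 PC=4
Step 15: PC=4 exec 'MOV C, C'. After: A=3 B=3 C=0 D=3 ZF=0 PC=5
Step 16: PC=5 exec 'SUB A, 1'. After: A=2 B=3 C=0 D=3 ZF=0 PC=6
Step 17: PC=6 exec 'JNZ 2'. After: A=2 B=3 C=0 D=3 ZF=0 PC=2
Step 18: PC=2 exec 'ADD B, C'. After: A=2 B=3 C=0 D=3 ZF=0 PC=3
Step 19: PC=3 exec 'MOV D, 3'. After: A=2 B=3 C=0 D=3 ZF=0 PC=4
Step 20: PC=4 exec 'MOV C, C'. After: A=2 B=3 C=0 D=3 ZF=0 PC=5
Step 21: PC=5 exec 'SUB A, 1'. After: A=1 B=3 C=0 D=3 ZF=0 PC=6
Step 22: PC=6 exec 'JNZ 2'. After: A=1 B=3 C=0 D=3 ZF=0 PC=2
Step 23: PC=2 exec 'ADD B, C'. After: A=1 B=3 C=0 D=3 ZF=0 PC=3
Step 24: PC=3 exec 'MOV D, 3'. After: A=1 B=3 C=0 D=3 ZF=0 PC=4
Step 25: PC=4 exec 'MOV C, C'. After: A=1 B=3 C=0 D=3 ZF=0 PC=5
Step 26: PC=5 exec 'SUB A, 1'. After: A=0 B=3 C=0 D=3 ZF=1 PC=6
Step 27: PC=6 exec 'JNZ 2'. After: A=0 B=3 C=0 D=3 ZF=1 PC=7
Step 28: PC=7 exec 'HALT'. After: A=0 B=3 C=0 D=3 ZF=1 PC=7 HALTED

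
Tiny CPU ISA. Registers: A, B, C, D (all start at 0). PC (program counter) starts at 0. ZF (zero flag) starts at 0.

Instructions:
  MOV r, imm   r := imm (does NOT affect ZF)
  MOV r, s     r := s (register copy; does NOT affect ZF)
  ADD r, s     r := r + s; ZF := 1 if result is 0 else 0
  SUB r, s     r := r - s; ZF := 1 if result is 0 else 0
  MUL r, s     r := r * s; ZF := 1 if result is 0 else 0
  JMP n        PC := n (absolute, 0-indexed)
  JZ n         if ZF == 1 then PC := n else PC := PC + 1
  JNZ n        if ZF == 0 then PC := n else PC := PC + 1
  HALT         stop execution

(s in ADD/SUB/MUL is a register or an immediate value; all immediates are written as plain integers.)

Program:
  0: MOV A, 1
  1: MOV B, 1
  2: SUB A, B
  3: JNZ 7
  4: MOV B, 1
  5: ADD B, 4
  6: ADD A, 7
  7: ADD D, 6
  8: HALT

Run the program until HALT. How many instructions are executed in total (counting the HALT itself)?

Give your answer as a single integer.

Answer: 9

Derivation:
Step 1: PC=0 exec 'MOV A, 1'. After: A=1 B=0 C=0 D=0 ZF=0 PC=1
Step 2: PC=1 exec 'MOV B, 1'. After: A=1 B=1 C=0 D=0 ZF=0 PC=2
Step 3: PC=2 exec 'SUB A, B'. After: A=0 B=1 C=0 D=0 ZF=1 PC=3
Step 4: PC=3 exec 'JNZ 7'. After: A=0 B=1 C=0 D=0 ZF=1 PC=4
Step 5: PC=4 exec 'MOV B, 1'. After: A=0 B=1 C=0 D=0 ZF=1 PC=5
Step 6: PC=5 exec 'ADD B, 4'. After: A=0 B=5 C=0 D=0 ZF=0 PC=6
Step 7: PC=6 exec 'ADD A, 7'. After: A=7 B=5 C=0 D=0 ZF=0 PC=7
Step 8: PC=7 exec 'ADD D, 6'. After: A=7 B=5 C=0 D=6 ZF=0 PC=8
Step 9: PC=8 exec 'HALT'. After: A=7 B=5 C=0 D=6 ZF=0 PC=8 HALTED
Total instructions executed: 9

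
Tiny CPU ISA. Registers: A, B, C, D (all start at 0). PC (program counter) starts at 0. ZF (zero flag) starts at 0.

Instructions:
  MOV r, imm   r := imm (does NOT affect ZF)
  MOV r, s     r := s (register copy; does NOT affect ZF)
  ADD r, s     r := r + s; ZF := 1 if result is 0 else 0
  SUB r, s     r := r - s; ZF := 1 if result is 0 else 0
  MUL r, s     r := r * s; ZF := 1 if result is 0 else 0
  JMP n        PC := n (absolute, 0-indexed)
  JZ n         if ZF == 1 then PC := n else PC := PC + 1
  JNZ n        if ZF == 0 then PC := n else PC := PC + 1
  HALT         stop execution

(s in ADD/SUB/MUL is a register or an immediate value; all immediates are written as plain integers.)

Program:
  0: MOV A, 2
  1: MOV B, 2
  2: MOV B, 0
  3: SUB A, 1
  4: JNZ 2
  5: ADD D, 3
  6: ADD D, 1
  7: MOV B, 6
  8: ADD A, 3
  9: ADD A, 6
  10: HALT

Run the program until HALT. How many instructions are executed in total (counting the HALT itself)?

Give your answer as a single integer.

Answer: 14

Derivation:
Step 1: PC=0 exec 'MOV A, 2'. After: A=2 B=0 C=0 D=0 ZF=0 PC=1
Step 2: PC=1 exec 'MOV B, 2'. After: A=2 B=2 C=0 D=0 ZF=0 PC=2
Step 3: PC=2 exec 'MOV B, 0'. After: A=2 B=0 C=0 D=0 ZF=0 PC=3
Step 4: PC=3 exec 'SUB A, 1'. After: A=1 B=0 C=0 D=0 ZF=0 PC=4
Step 5: PC=4 exec 'JNZ 2'. After: A=1 B=0 C=0 D=0 ZF=0 PC=2
Step 6: PC=2 exec 'MOV B, 0'. After: A=1 B=0 C=0 D=0 ZF=0 PC=3
Step 7: PC=3 exec 'SUB A, 1'. After: A=0 B=0 C=0 D=0 ZF=1 PC=4
Step 8: PC=4 exec 'JNZ 2'. After: A=0 B=0 C=0 D=0 ZF=1 PC=5
Step 9: PC=5 exec 'ADD D, 3'. After: A=0 B=0 C=0 D=3 ZF=0 PC=6
Step 10: PC=6 exec 'ADD D, 1'. After: A=0 B=0 C=0 D=4 ZF=0 PC=7
Step 11: PC=7 exec 'MOV B, 6'. After: A=0 B=6 C=0 D=4 ZF=0 PC=8
Step 12: PC=8 exec 'ADD A, 3'. After: A=3 B=6 C=0 D=4 ZF=0 PC=9
Step 13: PC=9 exec 'ADD A, 6'. After: A=9 B=6 C=0 D=4 ZF=0 PC=10
Step 14: PC=10 exec 'HALT'. After: A=9 B=6 C=0 D=4 ZF=0 PC=10 HALTED
Total instructions executed: 14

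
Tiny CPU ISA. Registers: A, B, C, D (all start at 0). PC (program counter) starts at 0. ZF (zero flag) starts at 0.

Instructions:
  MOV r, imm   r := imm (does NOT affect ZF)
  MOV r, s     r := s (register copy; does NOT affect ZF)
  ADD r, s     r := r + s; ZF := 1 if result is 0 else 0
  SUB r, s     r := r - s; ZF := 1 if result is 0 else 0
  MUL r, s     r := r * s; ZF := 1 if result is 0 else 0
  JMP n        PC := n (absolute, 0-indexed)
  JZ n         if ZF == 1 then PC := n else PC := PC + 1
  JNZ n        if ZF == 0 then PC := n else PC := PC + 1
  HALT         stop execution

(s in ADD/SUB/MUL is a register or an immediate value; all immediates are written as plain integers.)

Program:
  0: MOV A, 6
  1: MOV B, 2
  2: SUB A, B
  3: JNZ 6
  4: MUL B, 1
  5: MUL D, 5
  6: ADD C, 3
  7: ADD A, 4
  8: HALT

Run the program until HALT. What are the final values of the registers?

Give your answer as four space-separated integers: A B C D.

Step 1: PC=0 exec 'MOV A, 6'. After: A=6 B=0 C=0 D=0 ZF=0 PC=1
Step 2: PC=1 exec 'MOV B, 2'. After: A=6 B=2 C=0 D=0 ZF=0 PC=2
Step 3: PC=2 exec 'SUB A, B'. After: A=4 B=2 C=0 D=0 ZF=0 PC=3
Step 4: PC=3 exec 'JNZ 6'. After: A=4 B=2 C=0 D=0 ZF=0 PC=6
Step 5: PC=6 exec 'ADD C, 3'. After: A=4 B=2 C=3 D=0 ZF=0 PC=7
Step 6: PC=7 exec 'ADD A, 4'. After: A=8 B=2 C=3 D=0 ZF=0 PC=8
Step 7: PC=8 exec 'HALT'. After: A=8 B=2 C=3 D=0 ZF=0 PC=8 HALTED

Answer: 8 2 3 0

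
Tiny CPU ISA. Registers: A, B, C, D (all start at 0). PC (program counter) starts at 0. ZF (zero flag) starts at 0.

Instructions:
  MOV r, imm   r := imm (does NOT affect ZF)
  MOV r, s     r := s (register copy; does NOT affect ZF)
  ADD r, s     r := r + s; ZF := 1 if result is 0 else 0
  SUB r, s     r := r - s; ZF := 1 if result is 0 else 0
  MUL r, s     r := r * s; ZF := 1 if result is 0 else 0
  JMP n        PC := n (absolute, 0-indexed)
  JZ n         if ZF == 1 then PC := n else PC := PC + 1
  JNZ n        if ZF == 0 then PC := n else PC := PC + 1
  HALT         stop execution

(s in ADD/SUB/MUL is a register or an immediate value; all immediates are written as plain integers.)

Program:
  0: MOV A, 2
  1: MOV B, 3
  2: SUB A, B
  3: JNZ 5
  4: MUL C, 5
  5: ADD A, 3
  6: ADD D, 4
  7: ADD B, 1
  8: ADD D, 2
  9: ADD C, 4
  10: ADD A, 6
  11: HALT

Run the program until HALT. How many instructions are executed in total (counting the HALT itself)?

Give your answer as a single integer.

Step 1: PC=0 exec 'MOV A, 2'. After: A=2 B=0 C=0 D=0 ZF=0 PC=1
Step 2: PC=1 exec 'MOV B, 3'. After: A=2 B=3 C=0 D=0 ZF=0 PC=2
Step 3: PC=2 exec 'SUB A, B'. After: A=-1 B=3 C=0 D=0 ZF=0 PC=3
Step 4: PC=3 exec 'JNZ 5'. After: A=-1 B=3 C=0 D=0 ZF=0 PC=5
Step 5: PC=5 exec 'ADD A, 3'. After: A=2 B=3 C=0 D=0 ZF=0 PC=6
Step 6: PC=6 exec 'ADD D, 4'. After: A=2 B=3 C=0 D=4 ZF=0 PC=7
Step 7: PC=7 exec 'ADD B, 1'. After: A=2 B=4 C=0 D=4 ZF=0 PC=8
Step 8: PC=8 exec 'ADD D, 2'. After: A=2 B=4 C=0 D=6 ZF=0 PC=9
Step 9: PC=9 exec 'ADD C, 4'. After: A=2 B=4 C=4 D=6 ZF=0 PC=10
Step 10: PC=10 exec 'ADD A, 6'. After: A=8 B=4 C=4 D=6 ZF=0 PC=11
Step 11: PC=11 exec 'HALT'. After: A=8 B=4 C=4 D=6 ZF=0 PC=11 HALTED
Total instructions executed: 11

Answer: 11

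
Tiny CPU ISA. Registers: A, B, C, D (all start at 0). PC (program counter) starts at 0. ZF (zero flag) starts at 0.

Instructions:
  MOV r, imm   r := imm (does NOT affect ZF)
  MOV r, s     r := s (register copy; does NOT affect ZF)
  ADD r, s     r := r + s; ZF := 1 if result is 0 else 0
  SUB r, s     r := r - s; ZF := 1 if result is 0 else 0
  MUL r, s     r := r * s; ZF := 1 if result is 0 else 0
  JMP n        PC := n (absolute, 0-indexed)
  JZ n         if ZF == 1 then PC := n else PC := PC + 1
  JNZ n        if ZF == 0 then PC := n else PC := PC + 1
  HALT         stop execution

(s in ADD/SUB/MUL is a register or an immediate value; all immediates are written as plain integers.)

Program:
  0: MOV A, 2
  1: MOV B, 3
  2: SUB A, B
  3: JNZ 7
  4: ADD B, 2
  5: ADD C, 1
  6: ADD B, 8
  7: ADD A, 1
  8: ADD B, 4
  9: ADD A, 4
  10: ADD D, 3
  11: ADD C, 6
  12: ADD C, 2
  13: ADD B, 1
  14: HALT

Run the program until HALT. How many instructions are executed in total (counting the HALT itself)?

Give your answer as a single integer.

Answer: 12

Derivation:
Step 1: PC=0 exec 'MOV A, 2'. After: A=2 B=0 C=0 D=0 ZF=0 PC=1
Step 2: PC=1 exec 'MOV B, 3'. After: A=2 B=3 C=0 D=0 ZF=0 PC=2
Step 3: PC=2 exec 'SUB A, B'. After: A=-1 B=3 C=0 D=0 ZF=0 PC=3
Step 4: PC=3 exec 'JNZ 7'. After: A=-1 B=3 C=0 D=0 ZF=0 PC=7
Step 5: PC=7 exec 'ADD A, 1'. After: A=0 B=3 C=0 D=0 ZF=1 PC=8
Step 6: PC=8 exec 'ADD B, 4'. After: A=0 B=7 C=0 D=0 ZF=0 PC=9
Step 7: PC=9 exec 'ADD A, 4'. After: A=4 B=7 C=0 D=0 ZF=0 PC=10
Step 8: PC=10 exec 'ADD D, 3'. After: A=4 B=7 C=0 D=3 ZF=0 PC=11
Step 9: PC=11 exec 'ADD C, 6'. After: A=4 B=7 C=6 D=3 ZF=0 PC=12
Step 10: PC=12 exec 'ADD C, 2'. After: A=4 B=7 C=8 D=3 ZF=0 PC=13
Step 11: PC=13 exec 'ADD B, 1'. After: A=4 B=8 C=8 D=3 ZF=0 PC=14
Step 12: PC=14 exec 'HALT'. After: A=4 B=8 C=8 D=3 ZF=0 PC=14 HALTED
Total instructions executed: 12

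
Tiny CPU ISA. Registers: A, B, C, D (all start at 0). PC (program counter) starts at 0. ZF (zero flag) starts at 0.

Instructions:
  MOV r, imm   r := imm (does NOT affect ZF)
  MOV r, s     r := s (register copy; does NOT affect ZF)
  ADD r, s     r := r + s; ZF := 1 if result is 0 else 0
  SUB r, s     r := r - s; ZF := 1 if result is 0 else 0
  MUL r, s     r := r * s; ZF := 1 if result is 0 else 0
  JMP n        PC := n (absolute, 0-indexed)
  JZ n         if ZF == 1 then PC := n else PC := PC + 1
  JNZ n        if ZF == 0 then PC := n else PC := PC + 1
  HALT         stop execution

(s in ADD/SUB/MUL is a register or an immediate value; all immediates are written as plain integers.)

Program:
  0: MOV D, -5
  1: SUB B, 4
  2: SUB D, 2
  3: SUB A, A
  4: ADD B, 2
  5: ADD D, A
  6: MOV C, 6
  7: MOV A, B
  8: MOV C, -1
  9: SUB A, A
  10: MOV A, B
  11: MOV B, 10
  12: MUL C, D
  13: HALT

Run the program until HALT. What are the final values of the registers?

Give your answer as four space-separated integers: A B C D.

Answer: -2 10 7 -7

Derivation:
Step 1: PC=0 exec 'MOV D, -5'. After: A=0 B=0 C=0 D=-5 ZF=0 PC=1
Step 2: PC=1 exec 'SUB B, 4'. After: A=0 B=-4 C=0 D=-5 ZF=0 PC=2
Step 3: PC=2 exec 'SUB D, 2'. After: A=0 B=-4 C=0 D=-7 ZF=0 PC=3
Step 4: PC=3 exec 'SUB A, A'. After: A=0 B=-4 C=0 D=-7 ZF=1 PC=4
Step 5: PC=4 exec 'ADD B, 2'. After: A=0 B=-2 C=0 D=-7 ZF=0 PC=5
Step 6: PC=5 exec 'ADD D, A'. After: A=0 B=-2 C=0 D=-7 ZF=0 PC=6
Step 7: PC=6 exec 'MOV C, 6'. After: A=0 B=-2 C=6 D=-7 ZF=0 PC=7
Step 8: PC=7 exec 'MOV A, B'. After: A=-2 B=-2 C=6 D=-7 ZF=0 PC=8
Step 9: PC=8 exec 'MOV C, -1'. After: A=-2 B=-2 C=-1 D=-7 ZF=0 PC=9
Step 10: PC=9 exec 'SUB A, A'. After: A=0 B=-2 C=-1 D=-7 ZF=1 PC=10
Step 11: PC=10 exec 'MOV A, B'. After: A=-2 B=-2 C=-1 D=-7 ZF=1 PC=11
Step 12: PC=11 exec 'MOV B, 10'. After: A=-2 B=10 C=-1 D=-7 ZF=1 PC=12
Step 13: PC=12 exec 'MUL C, D'. After: A=-2 B=10 C=7 D=-7 ZF=0 PC=13
Step 14: PC=13 exec 'HALT'. After: A=-2 B=10 C=7 D=-7 ZF=0 PC=13 HALTED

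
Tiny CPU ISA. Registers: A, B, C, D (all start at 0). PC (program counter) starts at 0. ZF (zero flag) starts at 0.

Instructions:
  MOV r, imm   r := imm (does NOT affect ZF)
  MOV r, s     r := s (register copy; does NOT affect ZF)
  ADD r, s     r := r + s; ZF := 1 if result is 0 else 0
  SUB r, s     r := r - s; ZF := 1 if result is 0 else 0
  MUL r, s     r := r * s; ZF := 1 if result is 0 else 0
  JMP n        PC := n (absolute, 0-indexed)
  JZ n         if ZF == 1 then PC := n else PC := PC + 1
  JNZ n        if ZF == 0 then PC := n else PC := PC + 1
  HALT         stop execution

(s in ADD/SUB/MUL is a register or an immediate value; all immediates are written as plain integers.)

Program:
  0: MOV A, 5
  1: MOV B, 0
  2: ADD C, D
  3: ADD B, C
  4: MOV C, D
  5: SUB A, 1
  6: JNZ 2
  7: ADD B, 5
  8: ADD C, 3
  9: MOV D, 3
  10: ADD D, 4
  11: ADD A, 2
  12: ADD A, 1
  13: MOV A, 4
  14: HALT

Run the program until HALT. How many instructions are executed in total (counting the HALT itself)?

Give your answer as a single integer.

Answer: 35

Derivation:
Step 1: PC=0 exec 'MOV A, 5'. After: A=5 B=0 C=0 D=0 ZF=0 PC=1
Step 2: PC=1 exec 'MOV B, 0'. After: A=5 B=0 C=0 D=0 ZF=0 PC=2
Step 3: PC=2 exec 'ADD C, D'. After: A=5 B=0 C=0 D=0 ZF=1 PC=3
Step 4: PC=3 exec 'ADD B, C'. After: A=5 B=0 C=0 D=0 ZF=1 PC=4
Step 5: PC=4 exec 'MOV C, D'. After: A=5 B=0 C=0 D=0 ZF=1 PC=5
Step 6: PC=5 exec 'SUB A, 1'. After: A=4 B=0 C=0 D=0 ZF=0 PC=6
Step 7: PC=6 exec 'JNZ 2'. After: A=4 B=0 C=0 D=0 ZF=0 PC=2
Step 8: PC=2 exec 'ADD C, D'. After: A=4 B=0 C=0 D=0 ZF=1 PC=3
Step 9: PC=3 exec 'ADD B, C'. After: A=4 B=0 C=0 D=0 ZF=1 PC=4
Step 10: PC=4 exec 'MOV C, D'. After: A=4 B=0 C=0 D=0 ZF=1 PC=5
Step 11: PC=5 exec 'SUB A, 1'. After: A=3 B=0 C=0 D=0 ZF=0 PC=6
Step 12: PC=6 exec 'JNZ 2'. After: A=3 B=0 C=0 D=0 ZF=0 PC=2
Step 13: PC=2 exec 'ADD C, D'. After: A=3 B=0 C=0 D=0 ZF=1 PC=3
Step 14: PC=3 exec 'ADD B, C'. After: A=3 B=0 C=0 D=0 ZF=1 PC=4
Step 15: PC=4 exec 'MOV C, D'. After: A=3 B=0 C=0 D=0 ZF=1 PC=5
Step 16: PC=5 exec 'SUB A, 1'. After: A=2 B=0 C=0 D=0 ZF=0 PC=6
Step 17: PC=6 exec 'JNZ 2'. After: A=2 B=0 C=0 D=0 ZF=0 PC=2
Step 18: PC=2 exec 'ADD C, D'. After: A=2 B=0 C=0 D=0 ZF=1 PC=3
Step 19: PC=3 exec 'ADD B, C'. After: A=2 B=0 C=0 D=0 ZF=1 PC=4
Step 20: PC=4 exec 'MOV C, D'. After: A=2 B=0 C=0 D=0 ZF=1 PC=5
Step 21: PC=5 exec 'SUB A, 1'. After: A=1 B=0 C=0 D=0 ZF=0 PC=6
Step 22: PC=6 exec 'JNZ 2'. After: A=1 B=0 C=0 D=0 ZF=0 PC=2
Step 23: PC=2 exec 'ADD C, D'. After: A=1 B=0 C=0 D=0 ZF=1 PC=3
Step 24: PC=3 exec 'ADD B, C'. After: A=1 B=0 C=0 D=0 ZF=1 PC=4
Step 25: PC=4 exec 'MOV C, D'. After: A=1 B=0 C=0 D=0 ZF=1 PC=5
Step 26: PC=5 exec 'SUB A, 1'. After: A=0 B=0 C=0 D=0 ZF=1 PC=6
Step 27: PC=6 exec 'JNZ 2'. After: A=0 B=0 C=0 D=0 ZF=1 PC=7
Step 28: PC=7 exec 'ADD B, 5'. After: A=0 B=5 C=0 D=0 ZF=0 PC=8
Step 29: PC=8 exec 'ADD C, 3'. After: A=0 B=5 C=3 D=0 ZF=0 PC=9
Step 30: PC=9 exec 'MOV D, 3'. After: A=0 B=5 C=3 D=3 ZF=0 PC=10
Step 31: PC=10 exec 'ADD D, 4'. After: A=0 B=5 C=3 D=7 ZF=0 PC=11
Step 32: PC=11 exec 'ADD A, 2'. After: A=2 B=5 C=3 D=7 ZF=0 PC=12
Step 33: PC=12 exec 'ADD A, 1'. After: A=3 B=5 C=3 D=7 ZF=0 PC=13
Step 34: PC=13 exec 'MOV A, 4'. After: A=4 B=5 C=3 D=7 ZF=0 PC=14
Step 35: PC=14 exec 'HALT'. After: A=4 B=5 C=3 D=7 ZF=0 PC=14 HALTED
Total instructions executed: 35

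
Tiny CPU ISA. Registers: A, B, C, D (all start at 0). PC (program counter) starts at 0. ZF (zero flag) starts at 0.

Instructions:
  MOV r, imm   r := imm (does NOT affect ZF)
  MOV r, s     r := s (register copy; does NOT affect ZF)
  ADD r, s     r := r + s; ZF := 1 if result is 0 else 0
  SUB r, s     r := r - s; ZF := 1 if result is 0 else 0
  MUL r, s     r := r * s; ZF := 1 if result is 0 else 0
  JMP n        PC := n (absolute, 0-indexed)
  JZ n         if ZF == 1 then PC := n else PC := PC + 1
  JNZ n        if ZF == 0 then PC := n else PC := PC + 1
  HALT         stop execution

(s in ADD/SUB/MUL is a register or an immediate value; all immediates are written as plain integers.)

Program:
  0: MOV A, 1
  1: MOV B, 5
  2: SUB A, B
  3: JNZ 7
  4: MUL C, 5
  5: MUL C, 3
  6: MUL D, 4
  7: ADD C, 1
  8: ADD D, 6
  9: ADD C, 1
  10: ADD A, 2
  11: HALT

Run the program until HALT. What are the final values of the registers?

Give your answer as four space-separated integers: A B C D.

Step 1: PC=0 exec 'MOV A, 1'. After: A=1 B=0 C=0 D=0 ZF=0 PC=1
Step 2: PC=1 exec 'MOV B, 5'. After: A=1 B=5 C=0 D=0 ZF=0 PC=2
Step 3: PC=2 exec 'SUB A, B'. After: A=-4 B=5 C=0 D=0 ZF=0 PC=3
Step 4: PC=3 exec 'JNZ 7'. After: A=-4 B=5 C=0 D=0 ZF=0 PC=7
Step 5: PC=7 exec 'ADD C, 1'. After: A=-4 B=5 C=1 D=0 ZF=0 PC=8
Step 6: PC=8 exec 'ADD D, 6'. After: A=-4 B=5 C=1 D=6 ZF=0 PC=9
Step 7: PC=9 exec 'ADD C, 1'. After: A=-4 B=5 C=2 D=6 ZF=0 PC=10
Step 8: PC=10 exec 'ADD A, 2'. After: A=-2 B=5 C=2 D=6 ZF=0 PC=11
Step 9: PC=11 exec 'HALT'. After: A=-2 B=5 C=2 D=6 ZF=0 PC=11 HALTED

Answer: -2 5 2 6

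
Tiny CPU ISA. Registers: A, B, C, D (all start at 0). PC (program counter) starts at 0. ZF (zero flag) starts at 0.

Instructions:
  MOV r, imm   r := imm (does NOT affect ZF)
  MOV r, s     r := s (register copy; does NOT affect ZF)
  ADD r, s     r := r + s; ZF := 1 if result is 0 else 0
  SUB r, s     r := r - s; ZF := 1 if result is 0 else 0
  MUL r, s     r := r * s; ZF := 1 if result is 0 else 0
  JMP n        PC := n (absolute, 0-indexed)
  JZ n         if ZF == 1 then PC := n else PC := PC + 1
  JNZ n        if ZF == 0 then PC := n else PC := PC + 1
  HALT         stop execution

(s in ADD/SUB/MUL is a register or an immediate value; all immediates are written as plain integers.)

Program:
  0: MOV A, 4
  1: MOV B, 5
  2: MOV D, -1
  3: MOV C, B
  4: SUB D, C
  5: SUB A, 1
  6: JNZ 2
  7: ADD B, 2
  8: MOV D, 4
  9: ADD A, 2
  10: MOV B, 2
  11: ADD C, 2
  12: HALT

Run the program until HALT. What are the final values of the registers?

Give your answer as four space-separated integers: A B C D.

Answer: 2 2 7 4

Derivation:
Step 1: PC=0 exec 'MOV A, 4'. After: A=4 B=0 C=0 D=0 ZF=0 PC=1
Step 2: PC=1 exec 'MOV B, 5'. After: A=4 B=5 C=0 D=0 ZF=0 PC=2
Step 3: PC=2 exec 'MOV D, -1'. After: A=4 B=5 C=0 D=-1 ZF=0 PC=3
Step 4: PC=3 exec 'MOV C, B'. After: A=4 B=5 C=5 D=-1 ZF=0 PC=4
Step 5: PC=4 exec 'SUB D, C'. After: A=4 B=5 C=5 D=-6 ZF=0 PC=5
Step 6: PC=5 exec 'SUB A, 1'. After: A=3 B=5 C=5 D=-6 ZF=0 PC=6
Step 7: PC=6 exec 'JNZ 2'. After: A=3 B=5 C=5 D=-6 ZF=0 PC=2
Step 8: PC=2 exec 'MOV D, -1'. After: A=3 B=5 C=5 D=-1 ZF=0 PC=3
Step 9: PC=3 exec 'MOV C, B'. After: A=3 B=5 C=5 D=-1 ZF=0 PC=4
Step 10: PC=4 exec 'SUB D, C'. After: A=3 B=5 C=5 D=-6 ZF=0 PC=5
Step 11: PC=5 exec 'SUB A, 1'. After: A=2 B=5 C=5 D=-6 ZF=0 PC=6
Step 12: PC=6 exec 'JNZ 2'. After: A=2 B=5 C=5 D=-6 ZF=0 PC=2
Step 13: PC=2 exec 'MOV D, -1'. After: A=2 B=5 C=5 D=-1 ZF=0 PC=3
Step 14: PC=3 exec 'MOV C, B'. After: A=2 B=5 C=5 D=-1 ZF=0 PC=4
Step 15: PC=4 exec 'SUB D, C'. After: A=2 B=5 C=5 D=-6 ZF=0 PC=5
Step 16: PC=5 exec 'SUB A, 1'. After: A=1 B=5 C=5 D=-6 ZF=0 PC=6
Step 17: PC=6 exec 'JNZ 2'. After: A=1 B=5 C=5 D=-6 ZF=0 PC=2
Step 18: PC=2 exec 'MOV D, -1'. After: A=1 B=5 C=5 D=-1 ZF=0 PC=3
Step 19: PC=3 exec 'MOV C, B'. After: A=1 B=5 C=5 D=-1 ZF=0 PC=4
Step 20: PC=4 exec 'SUB D, C'. After: A=1 B=5 C=5 D=-6 ZF=0 PC=5
Step 21: PC=5 exec 'SUB A, 1'. After: A=0 B=5 C=5 D=-6 ZF=1 PC=6
Step 22: PC=6 exec 'JNZ 2'. After: A=0 B=5 C=5 D=-6 ZF=1 PC=7
Step 23: PC=7 exec 'ADD B, 2'. After: A=0 B=7 C=5 D=-6 ZF=0 PC=8
Step 24: PC=8 exec 'MOV D, 4'. After: A=0 B=7 C=5 D=4 ZF=0 PC=9
Step 25: PC=9 exec 'ADD A, 2'. After: A=2 B=7 C=5 D=4 ZF=0 PC=10
Step 26: PC=10 exec 'MOV B, 2'. After: A=2 B=2 C=5 D=4 ZF=0 PC=11
Step 27: PC=11 exec 'ADD C, 2'. After: A=2 B=2 C=7 D=4 ZF=0 PC=12
Step 28: PC=12 exec 'HALT'. After: A=2 B=2 C=7 D=4 ZF=0 PC=12 HALTED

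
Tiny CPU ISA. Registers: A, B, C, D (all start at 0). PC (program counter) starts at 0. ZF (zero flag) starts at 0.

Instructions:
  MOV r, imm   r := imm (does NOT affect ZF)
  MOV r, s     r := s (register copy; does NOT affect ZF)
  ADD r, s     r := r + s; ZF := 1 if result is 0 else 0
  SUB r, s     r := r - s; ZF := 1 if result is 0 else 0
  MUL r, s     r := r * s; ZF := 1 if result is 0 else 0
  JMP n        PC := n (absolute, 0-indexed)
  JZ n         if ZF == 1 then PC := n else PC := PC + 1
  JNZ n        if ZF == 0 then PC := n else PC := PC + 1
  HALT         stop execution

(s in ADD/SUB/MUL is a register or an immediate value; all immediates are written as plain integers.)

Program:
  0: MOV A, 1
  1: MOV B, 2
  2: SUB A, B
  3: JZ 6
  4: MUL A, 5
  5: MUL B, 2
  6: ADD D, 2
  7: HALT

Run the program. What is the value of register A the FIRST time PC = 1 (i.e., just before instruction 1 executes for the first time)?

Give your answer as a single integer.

Step 1: PC=0 exec 'MOV A, 1'. After: A=1 B=0 C=0 D=0 ZF=0 PC=1
First time PC=1: A=1

1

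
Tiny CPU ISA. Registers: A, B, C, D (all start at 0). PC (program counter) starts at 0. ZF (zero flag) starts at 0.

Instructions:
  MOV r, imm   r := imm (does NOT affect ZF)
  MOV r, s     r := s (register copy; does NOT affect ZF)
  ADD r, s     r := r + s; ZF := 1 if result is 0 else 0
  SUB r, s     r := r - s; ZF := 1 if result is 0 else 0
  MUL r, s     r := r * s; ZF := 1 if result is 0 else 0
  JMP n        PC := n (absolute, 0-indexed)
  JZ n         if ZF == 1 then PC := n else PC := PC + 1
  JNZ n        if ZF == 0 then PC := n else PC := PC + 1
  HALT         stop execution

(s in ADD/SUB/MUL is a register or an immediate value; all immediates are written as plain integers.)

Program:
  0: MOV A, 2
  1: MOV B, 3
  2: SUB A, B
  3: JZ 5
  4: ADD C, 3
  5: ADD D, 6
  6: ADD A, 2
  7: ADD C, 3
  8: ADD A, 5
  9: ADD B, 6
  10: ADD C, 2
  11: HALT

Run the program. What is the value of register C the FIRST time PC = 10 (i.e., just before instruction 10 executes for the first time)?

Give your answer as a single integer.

Step 1: PC=0 exec 'MOV A, 2'. After: A=2 B=0 C=0 D=0 ZF=0 PC=1
Step 2: PC=1 exec 'MOV B, 3'. After: A=2 B=3 C=0 D=0 ZF=0 PC=2
Step 3: PC=2 exec 'SUB A, B'. After: A=-1 B=3 C=0 D=0 ZF=0 PC=3
Step 4: PC=3 exec 'JZ 5'. After: A=-1 B=3 C=0 D=0 ZF=0 PC=4
Step 5: PC=4 exec 'ADD C, 3'. After: A=-1 B=3 C=3 D=0 ZF=0 PC=5
Step 6: PC=5 exec 'ADD D, 6'. After: A=-1 B=3 C=3 D=6 ZF=0 PC=6
Step 7: PC=6 exec 'ADD A, 2'. After: A=1 B=3 C=3 D=6 ZF=0 PC=7
Step 8: PC=7 exec 'ADD C, 3'. After: A=1 B=3 C=6 D=6 ZF=0 PC=8
Step 9: PC=8 exec 'ADD A, 5'. After: A=6 B=3 C=6 D=6 ZF=0 PC=9
Step 10: PC=9 exec 'ADD B, 6'. After: A=6 B=9 C=6 D=6 ZF=0 PC=10
First time PC=10: C=6

6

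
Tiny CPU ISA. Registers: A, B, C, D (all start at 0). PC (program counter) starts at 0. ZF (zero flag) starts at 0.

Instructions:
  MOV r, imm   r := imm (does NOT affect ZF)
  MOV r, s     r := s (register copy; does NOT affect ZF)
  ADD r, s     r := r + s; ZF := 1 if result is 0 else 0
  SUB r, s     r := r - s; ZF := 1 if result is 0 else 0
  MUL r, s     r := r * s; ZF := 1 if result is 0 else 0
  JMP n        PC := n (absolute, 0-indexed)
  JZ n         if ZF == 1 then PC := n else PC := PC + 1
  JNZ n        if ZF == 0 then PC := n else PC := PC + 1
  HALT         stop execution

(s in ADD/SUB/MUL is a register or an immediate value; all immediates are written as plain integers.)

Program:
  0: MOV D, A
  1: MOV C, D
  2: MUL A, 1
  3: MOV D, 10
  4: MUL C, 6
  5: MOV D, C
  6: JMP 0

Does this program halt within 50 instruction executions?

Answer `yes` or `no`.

Step 1: PC=0 exec 'MOV D, A'. After: A=0 B=0 C=0 D=0 ZF=0 PC=1
Step 2: PC=1 exec 'MOV C, D'. After: A=0 B=0 C=0 D=0 ZF=0 PC=2
Step 3: PC=2 exec 'MUL A, 1'. After: A=0 B=0 C=0 D=0 ZF=1 PC=3
Step 4: PC=3 exec 'MOV D, 10'. After: A=0 B=0 C=0 D=10 ZF=1 PC=4
Step 5: PC=4 exec 'MUL C, 6'. After: A=0 B=0 C=0 D=10 ZF=1 PC=5
Step 6: PC=5 exec 'MOV D, C'. After: A=0 B=0 C=0 D=0 ZF=1 PC=6
Step 7: PC=6 exec 'JMP 0'. After: A=0 B=0 C=0 D=0 ZF=1 PC=0
Step 8: PC=0 exec 'MOV D, A'. After: A=0 B=0 C=0 D=0 ZF=1 PC=1
Step 9: PC=1 exec 'MOV C, D'. After: A=0 B=0 C=0 D=0 ZF=1 PC=2
Step 10: PC=2 exec 'MUL A, 1'. After: A=0 B=0 C=0 D=0 ZF=1 PC=3
State after step 10 equals state after step 3: the program is in a cycle of length 7 and will never halt.

Answer: no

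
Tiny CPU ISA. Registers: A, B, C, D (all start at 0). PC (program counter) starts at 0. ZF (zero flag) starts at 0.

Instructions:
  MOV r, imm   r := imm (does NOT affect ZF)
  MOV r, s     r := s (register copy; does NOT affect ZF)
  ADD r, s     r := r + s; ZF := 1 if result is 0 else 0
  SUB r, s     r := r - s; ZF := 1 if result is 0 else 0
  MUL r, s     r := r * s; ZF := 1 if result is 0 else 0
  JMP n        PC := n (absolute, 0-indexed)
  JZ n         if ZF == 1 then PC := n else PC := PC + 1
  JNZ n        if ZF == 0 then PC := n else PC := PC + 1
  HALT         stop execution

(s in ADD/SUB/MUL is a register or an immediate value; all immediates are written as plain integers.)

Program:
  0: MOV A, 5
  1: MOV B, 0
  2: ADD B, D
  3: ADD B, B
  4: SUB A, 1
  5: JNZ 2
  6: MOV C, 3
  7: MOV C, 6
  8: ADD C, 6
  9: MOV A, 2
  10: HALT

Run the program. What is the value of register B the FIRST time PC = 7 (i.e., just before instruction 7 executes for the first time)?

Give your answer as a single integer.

Step 1: PC=0 exec 'MOV A, 5'. After: A=5 B=0 C=0 D=0 ZF=0 PC=1
Step 2: PC=1 exec 'MOV B, 0'. After: A=5 B=0 C=0 D=0 ZF=0 PC=2
Step 3: PC=2 exec 'ADD B, D'. After: A=5 B=0 C=0 D=0 ZF=1 PC=3
Step 4: PC=3 exec 'ADD B, B'. After: A=5 B=0 C=0 D=0 ZF=1 PC=4
Step 5: PC=4 exec 'SUB A, 1'. After: A=4 B=0 C=0 D=0 ZF=0 PC=5
Step 6: PC=5 exec 'JNZ 2'. After: A=4 B=0 C=0 D=0 ZF=0 PC=2
Step 7: PC=2 exec 'ADD B, D'. After: A=4 B=0 C=0 D=0 ZF=1 PC=3
Step 8: PC=3 exec 'ADD B, B'. After: A=4 B=0 C=0 D=0 ZF=1 PC=4
Step 9: PC=4 exec 'SUB A, 1'. After: A=3 B=0 C=0 D=0 ZF=0 PC=5
Step 10: PC=5 exec 'JNZ 2'. After: A=3 B=0 C=0 D=0 ZF=0 PC=2
Step 11: PC=2 exec 'ADD B, D'. After: A=3 B=0 C=0 D=0 ZF=1 PC=3
Step 12: PC=3 exec 'ADD B, B'. After: A=3 B=0 C=0 D=0 ZF=1 PC=4
Step 13: PC=4 exec 'SUB A, 1'. After: A=2 B=0 C=0 D=0 ZF=0 PC=5
Step 14: PC=5 exec 'JNZ 2'. After: A=2 B=0 C=0 D=0 ZF=0 PC=2
Step 15: PC=2 exec 'ADD B, D'. After: A=2 B=0 C=0 D=0 ZF=1 PC=3
Step 16: PC=3 exec 'ADD B, B'. After: A=2 B=0 C=0 D=0 ZF=1 PC=4
Step 17: PC=4 exec 'SUB A, 1'. After: A=1 B=0 C=0 D=0 ZF=0 PC=5
Step 18: PC=5 exec 'JNZ 2'. After: A=1 B=0 C=0 D=0 ZF=0 PC=2
Step 19: PC=2 exec 'ADD B, D'. After: A=1 B=0 C=0 D=0 ZF=1 PC=3
Step 20: PC=3 exec 'ADD B, B'. After: A=1 B=0 C=0 D=0 ZF=1 PC=4
Step 21: PC=4 exec 'SUB A, 1'. After: A=0 B=0 C=0 D=0 ZF=1 PC=5
Step 22: PC=5 exec 'JNZ 2'. After: A=0 B=0 C=0 D=0 ZF=1 PC=6
Step 23: PC=6 exec 'MOV C, 3'. After: A=0 B=0 C=3 D=0 ZF=1 PC=7
First time PC=7: B=0

0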